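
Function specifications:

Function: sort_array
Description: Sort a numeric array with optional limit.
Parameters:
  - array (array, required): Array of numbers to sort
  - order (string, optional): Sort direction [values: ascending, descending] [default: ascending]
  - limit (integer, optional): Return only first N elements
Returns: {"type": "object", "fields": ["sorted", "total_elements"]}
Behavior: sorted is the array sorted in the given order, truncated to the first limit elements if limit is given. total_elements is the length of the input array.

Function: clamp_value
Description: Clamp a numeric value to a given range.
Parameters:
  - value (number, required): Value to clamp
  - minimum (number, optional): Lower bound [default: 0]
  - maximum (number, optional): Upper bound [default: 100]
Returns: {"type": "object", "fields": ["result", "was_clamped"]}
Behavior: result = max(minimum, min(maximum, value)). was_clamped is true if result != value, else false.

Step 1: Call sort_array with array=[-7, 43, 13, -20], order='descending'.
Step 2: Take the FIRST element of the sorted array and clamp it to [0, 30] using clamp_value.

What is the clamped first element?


Step 1: sort_array(order=descending)
  sorted: [43, 13, -7, -20]
  -> first element = 43
Step 2: clamp_value(value=43, minimum=0, maximum=30)
  result = max(0, min(30, 43)) = max(0, 30) = 30
  was_clamped = (30 != 43) = true
  -> result = 30
30


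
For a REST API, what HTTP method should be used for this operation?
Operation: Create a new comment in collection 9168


GET = read, POST = create, PUT = update/replace, DELETE = remove
This operation is a create.
POST


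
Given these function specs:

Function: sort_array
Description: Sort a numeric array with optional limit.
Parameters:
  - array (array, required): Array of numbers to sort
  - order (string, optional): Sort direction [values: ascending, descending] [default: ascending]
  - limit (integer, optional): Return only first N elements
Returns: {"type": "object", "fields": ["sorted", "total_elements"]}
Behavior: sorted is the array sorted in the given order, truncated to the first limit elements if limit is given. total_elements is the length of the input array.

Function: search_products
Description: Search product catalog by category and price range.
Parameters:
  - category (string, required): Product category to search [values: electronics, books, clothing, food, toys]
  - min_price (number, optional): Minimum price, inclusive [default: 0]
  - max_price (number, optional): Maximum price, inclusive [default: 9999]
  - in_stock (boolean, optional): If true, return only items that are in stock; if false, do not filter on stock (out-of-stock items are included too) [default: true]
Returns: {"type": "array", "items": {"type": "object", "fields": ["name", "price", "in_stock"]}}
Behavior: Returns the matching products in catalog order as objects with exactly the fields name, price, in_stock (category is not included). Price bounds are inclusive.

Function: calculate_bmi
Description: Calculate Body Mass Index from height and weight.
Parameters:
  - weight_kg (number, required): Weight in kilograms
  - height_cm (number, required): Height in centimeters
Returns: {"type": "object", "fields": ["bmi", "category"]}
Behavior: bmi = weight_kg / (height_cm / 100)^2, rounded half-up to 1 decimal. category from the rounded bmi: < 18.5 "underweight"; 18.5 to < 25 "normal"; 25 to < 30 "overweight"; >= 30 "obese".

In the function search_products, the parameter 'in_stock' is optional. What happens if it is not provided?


The search_products spec declares:
  - in_stock (boolean, optional): If true, return only items that are in stock; if false, do not filter on stock (out-of-stock items are included too) [default: true]
It defaults to true


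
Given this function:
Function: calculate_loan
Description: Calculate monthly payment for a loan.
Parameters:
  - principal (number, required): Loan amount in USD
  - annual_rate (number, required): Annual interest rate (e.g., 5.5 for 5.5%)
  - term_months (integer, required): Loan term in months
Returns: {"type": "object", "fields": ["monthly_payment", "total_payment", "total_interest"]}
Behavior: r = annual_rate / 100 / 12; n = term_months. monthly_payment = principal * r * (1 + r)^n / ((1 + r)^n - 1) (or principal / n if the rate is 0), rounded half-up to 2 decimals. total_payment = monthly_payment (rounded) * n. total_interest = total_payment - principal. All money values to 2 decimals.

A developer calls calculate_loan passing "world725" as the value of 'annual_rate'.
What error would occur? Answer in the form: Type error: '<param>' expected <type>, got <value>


Spec: 'annual_rate' is declared as number; "world725" is a string.
Type error: 'annual_rate' expected number, got "world725"


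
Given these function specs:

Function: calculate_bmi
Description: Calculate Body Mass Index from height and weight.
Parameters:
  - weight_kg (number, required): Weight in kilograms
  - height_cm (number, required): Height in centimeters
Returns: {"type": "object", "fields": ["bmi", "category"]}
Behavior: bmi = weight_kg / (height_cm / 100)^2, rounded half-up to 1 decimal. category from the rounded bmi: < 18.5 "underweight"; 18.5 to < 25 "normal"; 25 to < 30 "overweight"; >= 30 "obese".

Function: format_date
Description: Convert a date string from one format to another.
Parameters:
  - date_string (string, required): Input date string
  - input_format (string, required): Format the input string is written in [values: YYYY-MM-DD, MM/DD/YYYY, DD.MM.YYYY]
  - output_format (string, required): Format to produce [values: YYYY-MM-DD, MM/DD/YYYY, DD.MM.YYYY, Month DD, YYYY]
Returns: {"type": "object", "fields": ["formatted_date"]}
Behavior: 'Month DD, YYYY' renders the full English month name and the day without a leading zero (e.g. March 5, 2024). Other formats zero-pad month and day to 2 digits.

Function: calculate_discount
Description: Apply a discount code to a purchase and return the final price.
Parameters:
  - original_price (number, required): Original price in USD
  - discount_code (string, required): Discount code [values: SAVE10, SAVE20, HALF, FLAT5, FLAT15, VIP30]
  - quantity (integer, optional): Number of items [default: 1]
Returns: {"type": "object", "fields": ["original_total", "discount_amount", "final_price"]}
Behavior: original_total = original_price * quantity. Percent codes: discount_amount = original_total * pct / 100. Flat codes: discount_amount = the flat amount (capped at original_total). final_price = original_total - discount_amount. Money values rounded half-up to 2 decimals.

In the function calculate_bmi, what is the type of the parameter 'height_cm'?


The calculate_bmi spec declares:
  - height_cm (number, required): Height in centimeters
Type:
number


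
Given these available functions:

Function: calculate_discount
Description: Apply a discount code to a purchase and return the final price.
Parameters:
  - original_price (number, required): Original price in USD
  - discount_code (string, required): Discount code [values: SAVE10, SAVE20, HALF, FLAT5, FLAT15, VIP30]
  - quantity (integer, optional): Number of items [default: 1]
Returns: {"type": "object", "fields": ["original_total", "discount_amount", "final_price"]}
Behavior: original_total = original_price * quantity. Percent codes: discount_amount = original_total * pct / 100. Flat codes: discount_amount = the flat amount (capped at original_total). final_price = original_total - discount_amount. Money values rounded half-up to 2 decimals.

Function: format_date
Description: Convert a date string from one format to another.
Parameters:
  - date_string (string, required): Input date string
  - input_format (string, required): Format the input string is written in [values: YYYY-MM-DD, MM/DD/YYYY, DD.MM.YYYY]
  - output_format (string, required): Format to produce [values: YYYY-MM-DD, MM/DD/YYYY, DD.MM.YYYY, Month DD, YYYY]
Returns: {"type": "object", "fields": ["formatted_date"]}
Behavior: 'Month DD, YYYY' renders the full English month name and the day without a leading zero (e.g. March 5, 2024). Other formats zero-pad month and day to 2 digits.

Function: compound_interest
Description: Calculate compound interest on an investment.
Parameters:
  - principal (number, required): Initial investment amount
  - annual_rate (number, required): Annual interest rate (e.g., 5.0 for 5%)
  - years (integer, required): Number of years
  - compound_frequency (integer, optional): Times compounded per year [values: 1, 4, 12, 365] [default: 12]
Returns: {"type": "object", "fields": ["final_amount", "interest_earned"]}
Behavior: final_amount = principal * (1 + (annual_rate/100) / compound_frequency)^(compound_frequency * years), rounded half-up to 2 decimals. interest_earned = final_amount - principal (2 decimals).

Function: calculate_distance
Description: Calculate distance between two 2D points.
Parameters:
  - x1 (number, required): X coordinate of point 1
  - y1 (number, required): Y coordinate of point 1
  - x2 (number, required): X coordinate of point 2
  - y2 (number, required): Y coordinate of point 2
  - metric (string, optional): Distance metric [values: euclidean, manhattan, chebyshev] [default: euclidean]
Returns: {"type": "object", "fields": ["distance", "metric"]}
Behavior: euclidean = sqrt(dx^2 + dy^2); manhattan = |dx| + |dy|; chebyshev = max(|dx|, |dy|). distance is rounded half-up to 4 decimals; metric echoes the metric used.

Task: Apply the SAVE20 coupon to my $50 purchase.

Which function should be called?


The task needs a function whose description is: Apply a discount code to a purchase and return the final price.
calculate_discount


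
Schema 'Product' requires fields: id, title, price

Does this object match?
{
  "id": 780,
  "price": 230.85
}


Checking required fields...
Missing: title
Invalid - missing required field 'title'


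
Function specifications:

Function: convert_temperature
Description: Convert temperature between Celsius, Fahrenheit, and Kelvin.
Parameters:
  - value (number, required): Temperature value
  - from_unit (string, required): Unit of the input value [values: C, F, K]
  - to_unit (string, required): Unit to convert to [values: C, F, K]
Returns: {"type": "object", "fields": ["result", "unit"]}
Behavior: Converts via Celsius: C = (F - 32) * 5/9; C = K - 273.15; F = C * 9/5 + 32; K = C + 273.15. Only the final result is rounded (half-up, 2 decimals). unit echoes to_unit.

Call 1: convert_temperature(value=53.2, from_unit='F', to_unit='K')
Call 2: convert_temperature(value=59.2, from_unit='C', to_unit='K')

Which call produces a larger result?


Call 1:
  To C: (53.2 - 32) * 5/9 = 11.777778
  To K: 11.777778 + 273.15 = 284.927778
  Round to 2 decimals: 284.93
  -> 284.93 K
Call 2:
  Input already in C: 59.2
  To K: 59.2 + 273.15 = 332.35
  Round to 2 decimals: 332.35
  -> 332.35 K
Call 2 (332.35 K)


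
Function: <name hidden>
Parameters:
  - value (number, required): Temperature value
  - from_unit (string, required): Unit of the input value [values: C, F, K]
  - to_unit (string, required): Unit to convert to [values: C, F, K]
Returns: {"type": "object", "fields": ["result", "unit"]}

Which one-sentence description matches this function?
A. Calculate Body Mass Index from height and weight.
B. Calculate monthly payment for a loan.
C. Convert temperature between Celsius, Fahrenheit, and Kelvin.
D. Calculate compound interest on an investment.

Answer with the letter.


Parameters value, from_unit, to_unit and return ["result", "unit"] fit: Convert temperature between Celsius, Fahrenheit, and Kelvin.
C


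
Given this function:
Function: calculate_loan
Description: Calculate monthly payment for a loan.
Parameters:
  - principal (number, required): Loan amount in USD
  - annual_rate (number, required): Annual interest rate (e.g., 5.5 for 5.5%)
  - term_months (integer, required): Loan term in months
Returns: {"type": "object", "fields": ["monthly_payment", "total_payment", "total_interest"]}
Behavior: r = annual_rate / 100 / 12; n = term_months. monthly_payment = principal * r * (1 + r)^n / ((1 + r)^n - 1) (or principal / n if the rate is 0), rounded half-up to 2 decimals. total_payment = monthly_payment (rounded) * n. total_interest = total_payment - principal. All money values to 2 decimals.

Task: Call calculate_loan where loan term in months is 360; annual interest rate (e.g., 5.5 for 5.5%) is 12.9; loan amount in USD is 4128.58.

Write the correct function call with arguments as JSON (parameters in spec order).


Mapping each described value to its parameter name:
  'Loan term in months' -> term_months = 360
  'Annual interest rate (e.g., 5.5 for 5.5%)' -> annual_rate = 12.9
  'Loan amount in USD' -> principal = 4128.58
calculate_loan({"principal": 4128.58, "annual_rate": 12.9, "term_months": 360})


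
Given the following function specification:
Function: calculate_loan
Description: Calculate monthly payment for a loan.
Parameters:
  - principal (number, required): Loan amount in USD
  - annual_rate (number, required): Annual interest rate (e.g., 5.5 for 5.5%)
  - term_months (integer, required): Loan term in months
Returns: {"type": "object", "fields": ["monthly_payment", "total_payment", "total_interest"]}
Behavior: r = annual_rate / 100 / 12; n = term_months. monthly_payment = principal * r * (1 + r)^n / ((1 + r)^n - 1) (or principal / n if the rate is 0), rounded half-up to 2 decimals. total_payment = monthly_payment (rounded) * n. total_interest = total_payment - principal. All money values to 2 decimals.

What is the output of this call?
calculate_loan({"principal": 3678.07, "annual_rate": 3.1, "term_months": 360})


r = 3.1 / 100 / 12 = 0.002583333333 (keep full precision)
(1 + r)^360 = 2.53147165
monthly_payment = 3678.07 * 0.002583333333 * 2.53147165 / (2.53147165 - 1) = 15.705962 -> 15.71
total_payment = 15.71 * 360 = 5655.60
total_interest = 5655.60 - 3678.07 = 1977.53
Output:
{"monthly_payment": 15.71, "total_payment": 5655.6, "total_interest": 1977.53}


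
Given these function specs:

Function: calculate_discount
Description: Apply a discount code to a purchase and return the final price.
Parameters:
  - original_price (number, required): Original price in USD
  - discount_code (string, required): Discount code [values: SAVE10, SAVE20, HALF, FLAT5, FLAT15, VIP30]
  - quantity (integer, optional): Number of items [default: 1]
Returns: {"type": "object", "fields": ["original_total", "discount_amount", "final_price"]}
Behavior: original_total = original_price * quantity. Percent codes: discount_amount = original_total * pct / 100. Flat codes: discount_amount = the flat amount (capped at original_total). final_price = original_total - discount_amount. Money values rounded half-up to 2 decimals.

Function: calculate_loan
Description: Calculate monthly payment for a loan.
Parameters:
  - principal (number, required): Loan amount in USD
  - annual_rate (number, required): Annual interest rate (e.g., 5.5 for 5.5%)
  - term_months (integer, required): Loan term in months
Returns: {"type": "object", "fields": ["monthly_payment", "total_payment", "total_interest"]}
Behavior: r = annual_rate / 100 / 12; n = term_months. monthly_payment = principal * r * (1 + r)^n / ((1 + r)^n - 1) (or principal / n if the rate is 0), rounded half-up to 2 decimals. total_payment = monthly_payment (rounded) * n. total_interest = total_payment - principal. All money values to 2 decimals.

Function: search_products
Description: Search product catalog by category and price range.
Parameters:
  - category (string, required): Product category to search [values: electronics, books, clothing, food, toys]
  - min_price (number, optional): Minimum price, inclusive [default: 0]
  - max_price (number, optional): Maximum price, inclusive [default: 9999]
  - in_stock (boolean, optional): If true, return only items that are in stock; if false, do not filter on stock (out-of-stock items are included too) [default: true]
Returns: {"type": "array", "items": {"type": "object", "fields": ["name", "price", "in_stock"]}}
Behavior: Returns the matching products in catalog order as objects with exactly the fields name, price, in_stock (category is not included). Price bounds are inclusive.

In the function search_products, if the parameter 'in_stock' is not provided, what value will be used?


The search_products spec declares:
  - in_stock (boolean, optional): If true, return only items that are in stock; if false, do not filter on stock (out-of-stock items are included too) [default: true]
Default:
true


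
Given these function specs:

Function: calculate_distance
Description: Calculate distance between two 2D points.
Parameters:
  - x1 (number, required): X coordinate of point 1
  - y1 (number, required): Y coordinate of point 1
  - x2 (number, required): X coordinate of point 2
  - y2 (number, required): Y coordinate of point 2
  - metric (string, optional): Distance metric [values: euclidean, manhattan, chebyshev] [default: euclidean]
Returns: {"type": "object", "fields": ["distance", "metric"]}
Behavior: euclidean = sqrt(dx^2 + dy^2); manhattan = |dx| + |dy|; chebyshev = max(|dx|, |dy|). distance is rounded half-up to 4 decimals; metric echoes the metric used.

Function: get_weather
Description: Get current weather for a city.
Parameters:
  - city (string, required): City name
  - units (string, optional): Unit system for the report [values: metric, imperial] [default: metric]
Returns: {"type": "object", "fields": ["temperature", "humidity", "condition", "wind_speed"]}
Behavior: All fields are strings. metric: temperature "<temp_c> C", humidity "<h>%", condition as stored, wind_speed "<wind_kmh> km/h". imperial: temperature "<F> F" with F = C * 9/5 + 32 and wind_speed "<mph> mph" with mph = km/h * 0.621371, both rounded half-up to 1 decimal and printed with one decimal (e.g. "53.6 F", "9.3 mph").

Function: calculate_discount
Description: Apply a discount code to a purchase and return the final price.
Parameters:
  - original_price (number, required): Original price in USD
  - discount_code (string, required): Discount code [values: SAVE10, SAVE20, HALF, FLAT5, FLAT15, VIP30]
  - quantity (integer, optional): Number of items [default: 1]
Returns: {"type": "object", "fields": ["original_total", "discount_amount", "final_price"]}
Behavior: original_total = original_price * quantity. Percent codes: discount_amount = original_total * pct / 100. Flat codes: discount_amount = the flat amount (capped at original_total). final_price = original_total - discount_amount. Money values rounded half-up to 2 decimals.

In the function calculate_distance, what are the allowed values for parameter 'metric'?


The calculate_distance spec declares:
  - metric (string, optional): Distance metric [values: euclidean, manhattan, chebyshev] [default: euclidean]
Allowed values:
euclidean, manhattan, chebyshev


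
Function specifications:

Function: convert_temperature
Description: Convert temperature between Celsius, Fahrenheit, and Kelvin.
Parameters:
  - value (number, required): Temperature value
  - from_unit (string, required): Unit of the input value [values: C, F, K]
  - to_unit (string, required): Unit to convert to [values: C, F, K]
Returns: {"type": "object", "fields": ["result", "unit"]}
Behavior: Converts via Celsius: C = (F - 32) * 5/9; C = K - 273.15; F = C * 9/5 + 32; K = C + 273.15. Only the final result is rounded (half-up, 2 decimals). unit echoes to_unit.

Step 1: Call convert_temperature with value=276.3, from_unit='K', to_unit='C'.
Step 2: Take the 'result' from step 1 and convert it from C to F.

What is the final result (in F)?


Step 1: convert_temperature(value=276.3, from_unit=K, to_unit=C)
  To C: 276.3 - 273.15 = 3.15
  Target is C: 3.15
  Round to 2 decimals: 3.15
  -> result = 3.15 C
Step 2: convert_temperature(value=3.15, from_unit=C, to_unit=F)
  Input already in C: 3.15
  To F: 3.15 * 9/5 + 32 = 37.67
  Round to 2 decimals: 37.67
  -> result = 37.67 F
37.67 F


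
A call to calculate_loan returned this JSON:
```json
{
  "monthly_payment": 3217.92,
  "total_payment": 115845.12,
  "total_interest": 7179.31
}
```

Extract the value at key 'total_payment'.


115845.12


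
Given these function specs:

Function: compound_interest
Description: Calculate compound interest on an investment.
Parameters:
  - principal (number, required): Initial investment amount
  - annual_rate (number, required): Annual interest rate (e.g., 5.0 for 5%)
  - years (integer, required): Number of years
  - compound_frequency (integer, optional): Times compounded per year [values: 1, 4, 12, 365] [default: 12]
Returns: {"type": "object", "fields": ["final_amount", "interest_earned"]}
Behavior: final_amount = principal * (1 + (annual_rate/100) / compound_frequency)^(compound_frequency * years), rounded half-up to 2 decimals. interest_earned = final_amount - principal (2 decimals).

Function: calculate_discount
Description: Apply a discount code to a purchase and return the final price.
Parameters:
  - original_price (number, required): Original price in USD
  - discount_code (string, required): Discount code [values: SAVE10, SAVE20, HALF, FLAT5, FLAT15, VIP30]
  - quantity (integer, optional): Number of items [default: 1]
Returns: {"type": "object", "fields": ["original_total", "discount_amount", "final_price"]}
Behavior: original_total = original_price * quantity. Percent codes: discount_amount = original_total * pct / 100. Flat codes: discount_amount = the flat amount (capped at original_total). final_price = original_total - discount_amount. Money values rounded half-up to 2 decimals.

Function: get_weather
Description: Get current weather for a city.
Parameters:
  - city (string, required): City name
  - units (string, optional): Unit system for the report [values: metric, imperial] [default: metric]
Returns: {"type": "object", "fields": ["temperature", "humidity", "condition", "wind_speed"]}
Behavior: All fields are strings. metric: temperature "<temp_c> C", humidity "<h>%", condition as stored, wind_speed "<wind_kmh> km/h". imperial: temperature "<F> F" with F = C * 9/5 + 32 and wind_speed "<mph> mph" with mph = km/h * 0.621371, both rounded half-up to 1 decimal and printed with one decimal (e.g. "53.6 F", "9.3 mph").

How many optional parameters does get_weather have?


Parameters of get_weather: city (required), units (optional)
Optional count:
1


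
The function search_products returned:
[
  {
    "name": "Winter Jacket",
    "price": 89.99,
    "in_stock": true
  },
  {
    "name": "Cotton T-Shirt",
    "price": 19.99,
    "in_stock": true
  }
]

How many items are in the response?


Items: Winter Jacket, Cotton T-Shirt
2


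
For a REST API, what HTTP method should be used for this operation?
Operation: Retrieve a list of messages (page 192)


GET = read, POST = create, PUT = update/replace, DELETE = remove
This operation is a read.
GET


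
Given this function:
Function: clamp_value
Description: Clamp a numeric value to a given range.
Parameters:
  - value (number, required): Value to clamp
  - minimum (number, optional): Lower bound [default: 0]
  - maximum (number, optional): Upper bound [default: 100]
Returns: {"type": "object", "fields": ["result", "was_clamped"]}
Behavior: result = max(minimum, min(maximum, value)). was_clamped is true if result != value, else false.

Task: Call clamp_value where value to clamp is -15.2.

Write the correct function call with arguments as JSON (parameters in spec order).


Mapping each described value to its parameter name:
  'Value to clamp' -> value = -15.2
clamp_value({"value": -15.2})


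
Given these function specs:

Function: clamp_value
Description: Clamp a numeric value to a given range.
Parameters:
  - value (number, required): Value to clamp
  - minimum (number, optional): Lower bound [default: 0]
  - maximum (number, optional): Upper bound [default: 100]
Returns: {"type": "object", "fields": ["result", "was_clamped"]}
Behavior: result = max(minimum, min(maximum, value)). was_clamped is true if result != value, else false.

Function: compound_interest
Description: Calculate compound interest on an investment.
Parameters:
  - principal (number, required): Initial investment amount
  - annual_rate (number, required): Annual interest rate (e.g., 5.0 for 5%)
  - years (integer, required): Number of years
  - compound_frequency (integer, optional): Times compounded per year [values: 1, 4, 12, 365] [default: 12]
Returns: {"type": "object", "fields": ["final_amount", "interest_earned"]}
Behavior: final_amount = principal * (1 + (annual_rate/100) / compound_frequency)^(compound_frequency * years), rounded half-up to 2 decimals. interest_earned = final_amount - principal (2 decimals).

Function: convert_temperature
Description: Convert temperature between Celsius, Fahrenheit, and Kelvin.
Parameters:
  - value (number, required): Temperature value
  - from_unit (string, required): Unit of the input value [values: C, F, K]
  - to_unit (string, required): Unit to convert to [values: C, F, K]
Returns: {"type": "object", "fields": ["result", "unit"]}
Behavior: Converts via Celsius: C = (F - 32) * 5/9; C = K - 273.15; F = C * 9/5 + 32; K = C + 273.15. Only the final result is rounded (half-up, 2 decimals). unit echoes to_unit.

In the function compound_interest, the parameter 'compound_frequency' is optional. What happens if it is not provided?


The compound_interest spec declares:
  - compound_frequency (integer, optional): Times compounded per year [values: 1, 4, 12, 365] [default: 12]
It defaults to 12


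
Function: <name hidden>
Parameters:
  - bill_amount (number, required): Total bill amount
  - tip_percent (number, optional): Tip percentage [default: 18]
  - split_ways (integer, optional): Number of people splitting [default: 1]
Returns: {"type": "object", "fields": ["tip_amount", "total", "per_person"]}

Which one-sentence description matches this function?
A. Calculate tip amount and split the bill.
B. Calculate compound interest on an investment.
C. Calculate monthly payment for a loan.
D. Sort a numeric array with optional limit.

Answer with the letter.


Parameters bill_amount, tip_percent, split_ways and return ["tip_amount", "total", "per_person"] fit: Calculate tip amount and split the bill.
A


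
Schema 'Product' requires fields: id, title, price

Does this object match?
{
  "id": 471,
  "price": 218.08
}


Checking required fields...
Missing: title
Invalid - missing required field 'title'


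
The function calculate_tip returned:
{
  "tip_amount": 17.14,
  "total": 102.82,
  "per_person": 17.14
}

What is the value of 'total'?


102.82


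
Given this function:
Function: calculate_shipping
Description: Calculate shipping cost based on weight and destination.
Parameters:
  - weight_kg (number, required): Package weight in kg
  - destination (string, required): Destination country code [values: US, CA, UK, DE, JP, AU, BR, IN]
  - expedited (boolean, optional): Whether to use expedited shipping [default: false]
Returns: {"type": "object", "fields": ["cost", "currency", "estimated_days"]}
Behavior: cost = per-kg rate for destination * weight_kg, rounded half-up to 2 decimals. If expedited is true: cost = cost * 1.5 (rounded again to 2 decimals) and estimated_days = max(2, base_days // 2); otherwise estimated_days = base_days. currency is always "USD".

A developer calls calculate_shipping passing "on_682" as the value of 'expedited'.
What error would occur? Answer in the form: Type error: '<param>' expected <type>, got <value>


Spec: 'expedited' is declared as boolean; "on_682" is a string.
Type error: 'expedited' expected boolean, got "on_682"


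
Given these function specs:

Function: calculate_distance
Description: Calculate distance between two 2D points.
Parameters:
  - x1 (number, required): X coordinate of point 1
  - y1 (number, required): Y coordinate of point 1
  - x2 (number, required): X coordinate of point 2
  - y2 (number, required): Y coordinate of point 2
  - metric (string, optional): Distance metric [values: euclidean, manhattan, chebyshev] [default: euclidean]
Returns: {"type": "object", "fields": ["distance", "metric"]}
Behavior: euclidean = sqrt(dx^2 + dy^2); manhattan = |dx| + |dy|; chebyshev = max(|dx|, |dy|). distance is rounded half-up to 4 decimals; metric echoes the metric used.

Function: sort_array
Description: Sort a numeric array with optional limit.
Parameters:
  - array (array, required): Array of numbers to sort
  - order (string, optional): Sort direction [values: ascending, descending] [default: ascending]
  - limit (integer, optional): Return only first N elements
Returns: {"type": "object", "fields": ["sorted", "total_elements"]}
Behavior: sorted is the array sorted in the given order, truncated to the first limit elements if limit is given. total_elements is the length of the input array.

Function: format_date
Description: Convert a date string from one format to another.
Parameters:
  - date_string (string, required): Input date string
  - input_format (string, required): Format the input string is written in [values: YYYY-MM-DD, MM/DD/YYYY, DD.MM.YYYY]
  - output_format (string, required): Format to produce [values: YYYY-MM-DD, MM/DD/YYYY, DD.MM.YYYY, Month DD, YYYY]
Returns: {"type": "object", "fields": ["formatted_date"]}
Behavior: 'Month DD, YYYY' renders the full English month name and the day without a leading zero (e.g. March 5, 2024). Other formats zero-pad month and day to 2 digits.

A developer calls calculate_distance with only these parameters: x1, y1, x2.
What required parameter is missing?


Required parameters: x1, y1, x2, y2
Provided: x1, y1, x2
Missing: y2
y2


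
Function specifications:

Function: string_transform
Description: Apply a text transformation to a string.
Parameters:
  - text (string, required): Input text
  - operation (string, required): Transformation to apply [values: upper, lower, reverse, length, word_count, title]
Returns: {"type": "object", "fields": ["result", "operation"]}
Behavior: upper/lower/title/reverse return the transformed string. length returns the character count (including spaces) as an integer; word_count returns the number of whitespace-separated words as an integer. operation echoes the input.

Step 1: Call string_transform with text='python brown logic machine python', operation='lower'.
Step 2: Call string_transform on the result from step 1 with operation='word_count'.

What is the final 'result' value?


Step 1: string_transform(text='python brown logic machine python', operation='lower')
  -> result = 'python brown logic machine python'
Step 2: string_transform(text='python brown logic machine python', operation='word_count')
  words: python, brown, logic, machine, python -> 5
  -> result = 5
5


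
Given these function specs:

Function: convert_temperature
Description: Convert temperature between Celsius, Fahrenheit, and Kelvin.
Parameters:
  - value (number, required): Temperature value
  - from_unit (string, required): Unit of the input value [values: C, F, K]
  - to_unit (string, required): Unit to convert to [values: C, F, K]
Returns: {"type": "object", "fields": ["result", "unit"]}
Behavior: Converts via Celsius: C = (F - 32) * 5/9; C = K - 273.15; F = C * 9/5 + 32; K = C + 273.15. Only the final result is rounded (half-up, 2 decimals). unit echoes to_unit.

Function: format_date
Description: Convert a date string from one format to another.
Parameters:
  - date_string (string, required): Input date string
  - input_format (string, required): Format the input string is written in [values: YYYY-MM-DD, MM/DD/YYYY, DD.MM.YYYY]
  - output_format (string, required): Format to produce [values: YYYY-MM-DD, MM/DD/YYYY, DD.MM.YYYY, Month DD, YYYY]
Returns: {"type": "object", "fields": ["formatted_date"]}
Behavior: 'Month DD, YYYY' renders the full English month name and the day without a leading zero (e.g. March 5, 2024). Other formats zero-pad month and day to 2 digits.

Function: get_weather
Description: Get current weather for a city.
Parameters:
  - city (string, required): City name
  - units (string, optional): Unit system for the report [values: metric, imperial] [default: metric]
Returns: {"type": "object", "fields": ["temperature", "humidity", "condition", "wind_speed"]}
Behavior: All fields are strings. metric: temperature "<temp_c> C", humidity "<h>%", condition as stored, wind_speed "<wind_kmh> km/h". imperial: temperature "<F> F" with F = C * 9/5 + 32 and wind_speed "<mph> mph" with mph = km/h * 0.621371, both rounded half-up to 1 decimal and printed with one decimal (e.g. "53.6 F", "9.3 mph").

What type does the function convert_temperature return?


The convert_temperature spec declares Returns: {"type": "object", "fields": ["result", "unit"]}
Type:
object


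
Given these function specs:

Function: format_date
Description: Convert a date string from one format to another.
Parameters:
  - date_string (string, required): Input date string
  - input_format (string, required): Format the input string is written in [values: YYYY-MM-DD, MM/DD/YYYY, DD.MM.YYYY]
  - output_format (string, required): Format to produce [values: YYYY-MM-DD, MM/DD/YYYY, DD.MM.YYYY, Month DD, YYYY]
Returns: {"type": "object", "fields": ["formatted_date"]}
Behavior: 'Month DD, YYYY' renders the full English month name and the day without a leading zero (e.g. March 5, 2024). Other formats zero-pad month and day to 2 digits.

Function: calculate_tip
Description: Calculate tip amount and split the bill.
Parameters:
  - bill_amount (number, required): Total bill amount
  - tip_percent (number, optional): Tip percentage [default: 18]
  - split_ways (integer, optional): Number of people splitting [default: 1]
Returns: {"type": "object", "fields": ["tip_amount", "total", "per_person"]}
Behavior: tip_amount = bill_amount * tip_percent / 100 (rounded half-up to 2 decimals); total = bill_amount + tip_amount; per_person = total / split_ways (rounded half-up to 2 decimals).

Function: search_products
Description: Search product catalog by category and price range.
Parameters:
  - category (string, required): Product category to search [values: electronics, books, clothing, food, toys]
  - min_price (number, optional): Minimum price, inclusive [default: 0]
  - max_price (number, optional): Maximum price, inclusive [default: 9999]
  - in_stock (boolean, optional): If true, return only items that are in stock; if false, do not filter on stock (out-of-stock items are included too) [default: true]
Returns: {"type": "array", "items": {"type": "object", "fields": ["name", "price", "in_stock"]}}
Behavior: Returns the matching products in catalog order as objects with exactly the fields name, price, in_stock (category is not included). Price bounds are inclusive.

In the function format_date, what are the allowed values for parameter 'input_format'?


The format_date spec declares:
  - input_format (string, required): Format the input string is written in [values: YYYY-MM-DD, MM/DD/YYYY, DD.MM.YYYY]
Allowed values:
YYYY-MM-DD, MM/DD/YYYY, DD.MM.YYYY


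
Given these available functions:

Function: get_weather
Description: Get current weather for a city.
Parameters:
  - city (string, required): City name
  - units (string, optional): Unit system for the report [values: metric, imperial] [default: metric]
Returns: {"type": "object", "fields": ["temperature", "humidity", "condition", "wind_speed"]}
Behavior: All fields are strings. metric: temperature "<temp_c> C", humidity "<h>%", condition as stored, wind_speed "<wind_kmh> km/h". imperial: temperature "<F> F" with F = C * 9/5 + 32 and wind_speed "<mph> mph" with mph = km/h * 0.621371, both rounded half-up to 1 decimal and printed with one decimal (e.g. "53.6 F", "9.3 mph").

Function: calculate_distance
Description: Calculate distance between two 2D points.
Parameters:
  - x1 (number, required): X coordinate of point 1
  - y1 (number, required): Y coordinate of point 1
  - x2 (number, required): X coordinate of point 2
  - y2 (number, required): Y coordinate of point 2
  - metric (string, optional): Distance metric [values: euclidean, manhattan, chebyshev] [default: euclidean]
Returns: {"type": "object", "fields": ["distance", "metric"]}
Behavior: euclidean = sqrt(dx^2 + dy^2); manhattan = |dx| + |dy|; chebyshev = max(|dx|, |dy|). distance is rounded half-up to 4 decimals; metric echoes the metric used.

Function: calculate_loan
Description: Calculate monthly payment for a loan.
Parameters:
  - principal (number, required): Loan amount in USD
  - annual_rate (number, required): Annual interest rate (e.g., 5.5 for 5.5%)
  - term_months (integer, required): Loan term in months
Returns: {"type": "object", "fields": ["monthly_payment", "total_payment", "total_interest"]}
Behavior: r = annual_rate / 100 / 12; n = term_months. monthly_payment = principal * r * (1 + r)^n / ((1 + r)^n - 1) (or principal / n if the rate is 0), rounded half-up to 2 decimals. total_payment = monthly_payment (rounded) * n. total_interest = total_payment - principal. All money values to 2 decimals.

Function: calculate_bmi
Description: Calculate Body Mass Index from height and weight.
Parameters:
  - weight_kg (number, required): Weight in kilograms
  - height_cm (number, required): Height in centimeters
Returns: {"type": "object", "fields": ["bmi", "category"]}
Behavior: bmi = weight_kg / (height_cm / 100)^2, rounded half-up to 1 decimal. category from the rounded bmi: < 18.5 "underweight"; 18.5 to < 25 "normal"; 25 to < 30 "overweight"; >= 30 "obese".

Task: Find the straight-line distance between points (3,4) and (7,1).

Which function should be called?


The task needs a function whose description is: Calculate distance between two 2D points.
calculate_distance


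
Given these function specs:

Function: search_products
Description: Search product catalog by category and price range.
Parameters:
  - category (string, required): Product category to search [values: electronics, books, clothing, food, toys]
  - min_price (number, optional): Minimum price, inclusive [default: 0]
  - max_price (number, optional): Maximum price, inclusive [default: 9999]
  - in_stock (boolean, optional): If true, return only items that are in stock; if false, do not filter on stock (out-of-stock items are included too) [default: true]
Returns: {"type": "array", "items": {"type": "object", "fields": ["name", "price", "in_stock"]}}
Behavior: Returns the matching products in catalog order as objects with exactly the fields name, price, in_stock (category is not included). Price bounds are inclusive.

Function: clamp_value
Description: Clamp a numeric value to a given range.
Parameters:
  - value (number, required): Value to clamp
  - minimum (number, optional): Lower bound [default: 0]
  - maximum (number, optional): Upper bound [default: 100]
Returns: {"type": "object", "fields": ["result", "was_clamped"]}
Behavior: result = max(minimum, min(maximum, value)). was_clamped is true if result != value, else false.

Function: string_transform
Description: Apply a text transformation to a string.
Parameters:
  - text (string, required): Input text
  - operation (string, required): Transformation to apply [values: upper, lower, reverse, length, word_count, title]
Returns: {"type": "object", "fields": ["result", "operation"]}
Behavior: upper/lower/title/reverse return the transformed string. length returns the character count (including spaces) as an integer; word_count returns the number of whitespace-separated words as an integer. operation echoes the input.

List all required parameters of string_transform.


Parameters of string_transform and their required/optional flag:
  text: required
  operation: required
operation, text


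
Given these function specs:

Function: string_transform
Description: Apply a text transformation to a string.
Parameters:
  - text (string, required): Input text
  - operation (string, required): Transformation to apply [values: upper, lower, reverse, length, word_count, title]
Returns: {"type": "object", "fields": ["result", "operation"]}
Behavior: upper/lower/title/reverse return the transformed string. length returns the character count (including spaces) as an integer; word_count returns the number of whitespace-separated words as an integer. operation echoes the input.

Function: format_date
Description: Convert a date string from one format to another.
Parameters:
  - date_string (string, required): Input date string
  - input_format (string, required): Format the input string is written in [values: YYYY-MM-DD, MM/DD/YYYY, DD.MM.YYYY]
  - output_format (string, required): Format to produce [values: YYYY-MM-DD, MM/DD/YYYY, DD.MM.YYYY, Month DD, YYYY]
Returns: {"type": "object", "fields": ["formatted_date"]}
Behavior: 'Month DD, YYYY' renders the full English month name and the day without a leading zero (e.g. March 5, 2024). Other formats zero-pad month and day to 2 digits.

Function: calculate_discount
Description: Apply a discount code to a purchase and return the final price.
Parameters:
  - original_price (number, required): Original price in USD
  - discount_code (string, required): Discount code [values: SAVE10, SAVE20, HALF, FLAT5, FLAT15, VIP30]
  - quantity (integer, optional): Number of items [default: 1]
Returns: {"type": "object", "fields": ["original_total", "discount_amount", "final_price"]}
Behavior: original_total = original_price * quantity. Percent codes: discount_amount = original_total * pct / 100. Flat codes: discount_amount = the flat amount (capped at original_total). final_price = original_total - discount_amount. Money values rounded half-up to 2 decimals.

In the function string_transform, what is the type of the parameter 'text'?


The string_transform spec declares:
  - text (string, required): Input text
Type:
string
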